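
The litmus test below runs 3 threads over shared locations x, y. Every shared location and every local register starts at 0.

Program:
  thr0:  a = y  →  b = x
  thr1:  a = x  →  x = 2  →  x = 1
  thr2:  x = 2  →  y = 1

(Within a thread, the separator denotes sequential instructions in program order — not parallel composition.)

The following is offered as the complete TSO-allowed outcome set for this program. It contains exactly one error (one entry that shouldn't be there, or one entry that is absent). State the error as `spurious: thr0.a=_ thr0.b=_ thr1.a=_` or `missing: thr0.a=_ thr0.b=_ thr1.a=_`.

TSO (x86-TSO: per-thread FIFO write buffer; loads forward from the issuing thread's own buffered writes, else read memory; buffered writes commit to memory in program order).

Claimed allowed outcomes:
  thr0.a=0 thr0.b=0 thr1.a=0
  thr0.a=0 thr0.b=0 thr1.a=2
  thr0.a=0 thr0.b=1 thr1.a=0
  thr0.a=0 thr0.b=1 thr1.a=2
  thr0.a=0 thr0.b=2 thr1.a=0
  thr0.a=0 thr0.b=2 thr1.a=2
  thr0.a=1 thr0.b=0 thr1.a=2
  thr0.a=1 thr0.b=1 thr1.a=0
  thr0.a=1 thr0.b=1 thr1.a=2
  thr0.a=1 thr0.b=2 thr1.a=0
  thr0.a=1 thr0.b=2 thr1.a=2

outcome vector order: (thr0.a,thr0.b,thr1.a)
TSO: 10 outcomes — {<0 0 0> <0 0 2> <0 1 0> <0 1 2> <0 2 0> <0 2 2> <1 1 0> <1 1 2> <1 2 0> <1 2 2>}
claimed∖TSO = {<1 0 2>}

spurious: thr0.a=1 thr0.b=0 thr1.a=2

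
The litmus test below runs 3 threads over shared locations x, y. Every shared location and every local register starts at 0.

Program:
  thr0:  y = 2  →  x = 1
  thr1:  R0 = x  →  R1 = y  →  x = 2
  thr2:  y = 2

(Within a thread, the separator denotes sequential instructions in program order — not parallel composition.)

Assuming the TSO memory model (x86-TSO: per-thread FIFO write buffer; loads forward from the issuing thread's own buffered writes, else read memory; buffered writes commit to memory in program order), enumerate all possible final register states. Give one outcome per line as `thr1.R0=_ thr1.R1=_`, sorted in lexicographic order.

outcome vector order: (thr1.R0,thr1.R1)
|TSO outcomes| = 3

thr1.R0=0 thr1.R1=0
thr1.R0=0 thr1.R1=2
thr1.R0=1 thr1.R1=2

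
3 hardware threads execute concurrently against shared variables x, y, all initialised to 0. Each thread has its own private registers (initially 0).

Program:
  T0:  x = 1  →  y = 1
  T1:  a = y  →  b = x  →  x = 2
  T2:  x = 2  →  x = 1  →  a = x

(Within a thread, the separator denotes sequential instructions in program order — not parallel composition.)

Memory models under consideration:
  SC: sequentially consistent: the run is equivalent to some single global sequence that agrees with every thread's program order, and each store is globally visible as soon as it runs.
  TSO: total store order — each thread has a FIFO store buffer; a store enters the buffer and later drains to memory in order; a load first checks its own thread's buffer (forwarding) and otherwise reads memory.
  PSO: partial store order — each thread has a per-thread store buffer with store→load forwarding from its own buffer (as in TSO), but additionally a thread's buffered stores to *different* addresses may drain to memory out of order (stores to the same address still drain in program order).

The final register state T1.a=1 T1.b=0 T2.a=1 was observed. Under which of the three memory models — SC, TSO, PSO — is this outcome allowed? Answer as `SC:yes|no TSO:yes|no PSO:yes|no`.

SC:no TSO:no PSO:yes

outcome vector order: (T1.a,T1.b,T2.a)
under SC → <0 0 1> <0 0 2> <0 1 1> <0 1 2> <0 2 1> <0 2 2> <1 1 1> <1 1 2> <1 2 1> <1 2 2>
under TSO → <0 0 1> <0 0 2> <0 1 1> <0 1 2> <0 2 1> <0 2 2> <1 1 1> <1 1 2> <1 2 1> <1 2 2>
under PSO → <0 0 1> <0 0 2> <0 1 1> <0 1 2> <0 2 1> <0 2 2> <1 0 1> <1 0 2> <1 1 1> <1 1 2> <1 2 1> <1 2 2>
target <1 0 1> ∈ {PSO}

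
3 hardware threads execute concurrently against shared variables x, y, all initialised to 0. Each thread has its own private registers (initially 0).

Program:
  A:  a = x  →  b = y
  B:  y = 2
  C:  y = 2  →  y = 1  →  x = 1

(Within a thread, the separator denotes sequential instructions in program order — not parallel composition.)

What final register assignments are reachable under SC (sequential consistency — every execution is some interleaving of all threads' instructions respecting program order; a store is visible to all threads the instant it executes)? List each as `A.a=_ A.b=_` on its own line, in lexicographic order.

outcome vector order: (A.a,A.b)
|SC outcomes| = 5

A.a=0 A.b=0
A.a=0 A.b=1
A.a=0 A.b=2
A.a=1 A.b=1
A.a=1 A.b=2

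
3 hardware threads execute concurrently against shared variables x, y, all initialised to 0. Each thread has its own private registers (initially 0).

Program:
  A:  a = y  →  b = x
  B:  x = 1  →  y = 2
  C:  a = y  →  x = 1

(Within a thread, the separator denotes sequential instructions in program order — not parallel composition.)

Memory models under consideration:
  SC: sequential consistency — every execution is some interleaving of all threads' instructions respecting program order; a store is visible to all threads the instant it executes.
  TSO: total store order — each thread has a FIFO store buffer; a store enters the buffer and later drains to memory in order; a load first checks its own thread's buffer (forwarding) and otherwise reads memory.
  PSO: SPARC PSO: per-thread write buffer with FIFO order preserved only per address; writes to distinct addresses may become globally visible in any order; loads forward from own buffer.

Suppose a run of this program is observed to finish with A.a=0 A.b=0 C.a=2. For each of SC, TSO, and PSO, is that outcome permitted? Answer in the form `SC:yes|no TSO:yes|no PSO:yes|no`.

SC:yes TSO:yes PSO:yes

outcome vector order: (A.a,A.b,C.a)
SC (6): (0,0,0), (0,0,2), (0,1,0), (0,1,2), (2,1,0), (2,1,2)
TSO (6): (0,0,0), (0,0,2), (0,1,0), (0,1,2), (2,1,0), (2,1,2)
PSO (8): (0,0,0), (0,0,2), (0,1,0), (0,1,2), (2,0,0), (2,0,2), (2,1,0), (2,1,2)
target (0,0,2) ∈ {SC,TSO,PSO}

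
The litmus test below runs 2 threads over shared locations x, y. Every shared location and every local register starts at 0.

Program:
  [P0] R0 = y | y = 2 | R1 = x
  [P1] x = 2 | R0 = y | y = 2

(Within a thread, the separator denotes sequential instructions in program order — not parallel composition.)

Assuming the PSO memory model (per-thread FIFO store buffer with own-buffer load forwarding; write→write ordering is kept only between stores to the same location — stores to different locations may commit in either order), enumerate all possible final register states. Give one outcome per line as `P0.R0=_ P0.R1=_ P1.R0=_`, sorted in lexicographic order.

P0.R0=0 P0.R1=0 P1.R0=0
P0.R0=0 P0.R1=0 P1.R0=2
P0.R0=0 P0.R1=2 P1.R0=0
P0.R0=0 P0.R1=2 P1.R0=2
P0.R0=2 P0.R1=0 P1.R0=0
P0.R0=2 P0.R1=2 P1.R0=0

outcome vector order: (P0.R0,P0.R1,P1.R0)
|PSO outcomes| = 6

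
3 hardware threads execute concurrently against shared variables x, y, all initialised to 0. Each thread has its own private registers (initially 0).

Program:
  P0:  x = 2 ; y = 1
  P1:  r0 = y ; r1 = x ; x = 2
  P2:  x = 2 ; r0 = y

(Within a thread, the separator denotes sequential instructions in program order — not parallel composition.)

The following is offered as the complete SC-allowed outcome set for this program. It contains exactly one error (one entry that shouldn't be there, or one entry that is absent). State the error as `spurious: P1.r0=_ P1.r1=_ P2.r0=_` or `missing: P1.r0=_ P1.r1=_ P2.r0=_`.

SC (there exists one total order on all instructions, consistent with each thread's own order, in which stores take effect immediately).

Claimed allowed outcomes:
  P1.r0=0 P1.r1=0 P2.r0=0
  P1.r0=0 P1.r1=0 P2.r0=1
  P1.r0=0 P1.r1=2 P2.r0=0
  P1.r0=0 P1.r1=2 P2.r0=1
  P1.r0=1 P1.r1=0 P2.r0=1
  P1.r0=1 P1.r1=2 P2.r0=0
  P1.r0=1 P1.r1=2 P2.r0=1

outcome vector order: (P1.r0,P1.r1,P2.r0)
SC (6): 0/0/0; 0/0/1; 0/2/0; 0/2/1; 1/2/0; 1/2/1
claimed∖SC = {1/0/1}

spurious: P1.r0=1 P1.r1=0 P2.r0=1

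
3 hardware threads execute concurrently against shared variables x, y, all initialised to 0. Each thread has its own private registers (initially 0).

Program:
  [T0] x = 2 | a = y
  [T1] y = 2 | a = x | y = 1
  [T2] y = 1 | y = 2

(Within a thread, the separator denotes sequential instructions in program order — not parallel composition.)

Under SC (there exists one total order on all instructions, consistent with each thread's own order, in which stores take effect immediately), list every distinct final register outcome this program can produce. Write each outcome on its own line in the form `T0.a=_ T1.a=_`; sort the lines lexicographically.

outcome vector order: (T0.a,T1.a)
|SC outcomes| = 5

T0.a=0 T1.a=2
T0.a=1 T1.a=0
T0.a=1 T1.a=2
T0.a=2 T1.a=0
T0.a=2 T1.a=2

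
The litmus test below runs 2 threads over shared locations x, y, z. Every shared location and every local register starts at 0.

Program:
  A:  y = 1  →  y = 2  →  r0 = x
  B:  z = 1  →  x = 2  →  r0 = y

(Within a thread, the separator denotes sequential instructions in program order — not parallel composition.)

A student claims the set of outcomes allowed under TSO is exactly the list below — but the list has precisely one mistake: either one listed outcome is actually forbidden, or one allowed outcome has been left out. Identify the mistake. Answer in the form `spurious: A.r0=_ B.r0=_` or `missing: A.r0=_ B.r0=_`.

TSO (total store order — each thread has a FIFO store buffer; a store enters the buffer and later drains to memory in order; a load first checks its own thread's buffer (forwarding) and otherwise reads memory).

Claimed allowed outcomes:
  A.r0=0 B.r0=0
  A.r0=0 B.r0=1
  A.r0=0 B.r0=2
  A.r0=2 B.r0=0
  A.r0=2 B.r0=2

outcome vector order: (A.r0,B.r0)
TSO: 6 outcomes — {00 01 02 20 21 22}
TSO∖claimed = {21}

missing: A.r0=2 B.r0=1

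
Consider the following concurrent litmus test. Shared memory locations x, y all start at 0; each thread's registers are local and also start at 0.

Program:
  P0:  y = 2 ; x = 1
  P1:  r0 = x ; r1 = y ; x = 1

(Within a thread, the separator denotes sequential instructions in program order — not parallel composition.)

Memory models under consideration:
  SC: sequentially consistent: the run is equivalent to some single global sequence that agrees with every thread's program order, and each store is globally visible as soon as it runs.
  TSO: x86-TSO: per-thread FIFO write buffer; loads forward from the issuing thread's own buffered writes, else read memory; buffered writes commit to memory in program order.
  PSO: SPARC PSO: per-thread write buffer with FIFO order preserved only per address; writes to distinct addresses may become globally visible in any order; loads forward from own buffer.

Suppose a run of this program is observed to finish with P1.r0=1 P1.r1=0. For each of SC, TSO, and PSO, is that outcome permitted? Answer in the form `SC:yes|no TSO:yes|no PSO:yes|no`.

outcome vector order: (P1.r0,P1.r1)
SC: 3 outcomes — {<0 0>; <0 2>; <1 2>}
TSO: 3 outcomes — {<0 0>; <0 2>; <1 2>}
PSO: 4 outcomes — {<0 0>; <0 2>; <1 0>; <1 2>}
target <1 0> ∈ {PSO}

SC:no TSO:no PSO:yes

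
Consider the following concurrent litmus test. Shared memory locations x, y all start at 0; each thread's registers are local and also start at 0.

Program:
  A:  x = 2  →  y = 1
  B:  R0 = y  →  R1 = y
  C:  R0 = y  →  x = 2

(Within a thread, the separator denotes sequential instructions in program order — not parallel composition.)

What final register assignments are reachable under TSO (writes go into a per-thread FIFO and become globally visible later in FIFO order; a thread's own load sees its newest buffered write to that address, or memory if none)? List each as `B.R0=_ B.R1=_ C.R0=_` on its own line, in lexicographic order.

B.R0=0 B.R1=0 C.R0=0
B.R0=0 B.R1=0 C.R0=1
B.R0=0 B.R1=1 C.R0=0
B.R0=0 B.R1=1 C.R0=1
B.R0=1 B.R1=1 C.R0=0
B.R0=1 B.R1=1 C.R0=1

outcome vector order: (B.R0,B.R1,C.R0)
|TSO outcomes| = 6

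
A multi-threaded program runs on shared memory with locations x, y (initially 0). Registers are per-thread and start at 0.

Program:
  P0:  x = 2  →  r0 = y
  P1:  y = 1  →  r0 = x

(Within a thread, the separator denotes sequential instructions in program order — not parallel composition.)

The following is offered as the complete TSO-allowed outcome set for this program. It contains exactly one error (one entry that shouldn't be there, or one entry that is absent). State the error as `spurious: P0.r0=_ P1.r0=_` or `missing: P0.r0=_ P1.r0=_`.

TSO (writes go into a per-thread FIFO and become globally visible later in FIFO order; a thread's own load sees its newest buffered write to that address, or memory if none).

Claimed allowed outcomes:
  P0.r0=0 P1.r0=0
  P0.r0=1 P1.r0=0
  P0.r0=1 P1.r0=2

outcome vector order: (P0.r0,P1.r0)
TSO: 4 outcomes — {00 02 10 12}
TSO∖claimed = {02}

missing: P0.r0=0 P1.r0=2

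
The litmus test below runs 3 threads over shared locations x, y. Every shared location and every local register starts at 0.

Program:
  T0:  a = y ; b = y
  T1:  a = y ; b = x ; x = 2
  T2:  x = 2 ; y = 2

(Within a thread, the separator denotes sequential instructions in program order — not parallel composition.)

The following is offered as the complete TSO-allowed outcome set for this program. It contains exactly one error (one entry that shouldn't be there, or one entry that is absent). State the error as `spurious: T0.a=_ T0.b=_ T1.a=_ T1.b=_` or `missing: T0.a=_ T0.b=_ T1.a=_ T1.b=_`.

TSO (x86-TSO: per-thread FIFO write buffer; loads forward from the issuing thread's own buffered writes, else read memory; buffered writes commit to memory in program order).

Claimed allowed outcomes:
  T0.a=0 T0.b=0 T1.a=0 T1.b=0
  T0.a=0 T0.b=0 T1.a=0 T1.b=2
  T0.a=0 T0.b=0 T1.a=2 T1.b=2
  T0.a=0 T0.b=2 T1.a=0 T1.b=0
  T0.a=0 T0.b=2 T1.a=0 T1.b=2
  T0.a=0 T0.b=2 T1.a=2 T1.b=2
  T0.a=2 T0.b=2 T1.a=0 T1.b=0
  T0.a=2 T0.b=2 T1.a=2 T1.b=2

missing: T0.a=2 T0.b=2 T1.a=0 T1.b=2

outcome vector order: (T0.a,T0.b,T1.a,T1.b)
[TSO] allowed = {(0,0,0,0); (0,0,0,2); (0,0,2,2); (0,2,0,0); (0,2,0,2); (0,2,2,2); (2,2,0,0); (2,2,0,2); (2,2,2,2)}
TSO∖claimed = {(2,2,0,2)}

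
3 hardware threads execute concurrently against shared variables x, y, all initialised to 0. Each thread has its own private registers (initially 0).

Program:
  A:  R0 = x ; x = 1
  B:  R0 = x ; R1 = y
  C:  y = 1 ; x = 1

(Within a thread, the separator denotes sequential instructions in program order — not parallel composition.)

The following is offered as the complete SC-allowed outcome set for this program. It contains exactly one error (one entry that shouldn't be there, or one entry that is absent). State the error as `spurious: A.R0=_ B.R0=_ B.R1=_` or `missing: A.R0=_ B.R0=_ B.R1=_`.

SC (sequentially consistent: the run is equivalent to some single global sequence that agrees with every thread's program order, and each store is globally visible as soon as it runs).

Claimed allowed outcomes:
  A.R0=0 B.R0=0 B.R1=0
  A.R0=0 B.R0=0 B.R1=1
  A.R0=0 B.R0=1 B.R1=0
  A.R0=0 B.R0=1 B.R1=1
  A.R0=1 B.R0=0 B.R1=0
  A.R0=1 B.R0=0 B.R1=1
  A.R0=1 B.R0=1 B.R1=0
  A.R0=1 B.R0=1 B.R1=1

spurious: A.R0=1 B.R0=1 B.R1=0

outcome vector order: (A.R0,B.R0,B.R1)
under SC → (0,0,0) (0,0,1) (0,1,0) (0,1,1) (1,0,0) (1,0,1) (1,1,1)
claimed∖SC = {(1,1,0)}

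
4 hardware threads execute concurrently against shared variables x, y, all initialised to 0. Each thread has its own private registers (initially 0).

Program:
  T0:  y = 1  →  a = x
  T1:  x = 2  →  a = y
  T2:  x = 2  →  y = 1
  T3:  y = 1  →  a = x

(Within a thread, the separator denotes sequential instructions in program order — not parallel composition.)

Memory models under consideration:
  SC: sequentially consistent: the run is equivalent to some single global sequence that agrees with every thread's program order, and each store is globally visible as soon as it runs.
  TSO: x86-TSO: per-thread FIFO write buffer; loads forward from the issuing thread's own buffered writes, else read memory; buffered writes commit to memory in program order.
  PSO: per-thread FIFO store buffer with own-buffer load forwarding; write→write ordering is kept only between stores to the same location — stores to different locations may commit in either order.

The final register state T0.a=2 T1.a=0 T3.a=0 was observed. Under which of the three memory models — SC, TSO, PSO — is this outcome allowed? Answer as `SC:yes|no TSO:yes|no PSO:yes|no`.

outcome vector order: (T0.a,T1.a,T3.a)
SC: 5 outcomes — {<0 1 0>; <0 1 2>; <2 0 2>; <2 1 0>; <2 1 2>}
TSO: 8 outcomes — {<0 0 0>; <0 0 2>; <0 1 0>; <0 1 2>; <2 0 0>; <2 0 2>; <2 1 0>; <2 1 2>}
PSO: 8 outcomes — {<0 0 0>; <0 0 2>; <0 1 0>; <0 1 2>; <2 0 0>; <2 0 2>; <2 1 0>; <2 1 2>}
target <2 0 0> ∈ {TSO,PSO}

SC:no TSO:yes PSO:yes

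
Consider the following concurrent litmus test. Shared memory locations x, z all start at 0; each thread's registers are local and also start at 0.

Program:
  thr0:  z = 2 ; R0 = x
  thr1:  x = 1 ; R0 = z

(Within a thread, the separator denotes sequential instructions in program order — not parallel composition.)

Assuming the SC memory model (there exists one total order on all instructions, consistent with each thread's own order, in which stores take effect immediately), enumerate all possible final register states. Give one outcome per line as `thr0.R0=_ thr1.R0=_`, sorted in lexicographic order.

outcome vector order: (thr0.R0,thr1.R0)
|SC outcomes| = 3

thr0.R0=0 thr1.R0=2
thr0.R0=1 thr1.R0=0
thr0.R0=1 thr1.R0=2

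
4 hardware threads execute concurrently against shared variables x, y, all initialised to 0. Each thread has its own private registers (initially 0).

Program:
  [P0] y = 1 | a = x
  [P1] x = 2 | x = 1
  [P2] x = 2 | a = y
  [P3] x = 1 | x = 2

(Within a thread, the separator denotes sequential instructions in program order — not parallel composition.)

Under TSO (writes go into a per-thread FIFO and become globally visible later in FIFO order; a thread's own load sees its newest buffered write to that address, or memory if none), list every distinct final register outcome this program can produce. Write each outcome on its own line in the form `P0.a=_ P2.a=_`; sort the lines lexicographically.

P0.a=0 P2.a=0
P0.a=0 P2.a=1
P0.a=1 P2.a=0
P0.a=1 P2.a=1
P0.a=2 P2.a=0
P0.a=2 P2.a=1

outcome vector order: (P0.a,P2.a)
|TSO outcomes| = 6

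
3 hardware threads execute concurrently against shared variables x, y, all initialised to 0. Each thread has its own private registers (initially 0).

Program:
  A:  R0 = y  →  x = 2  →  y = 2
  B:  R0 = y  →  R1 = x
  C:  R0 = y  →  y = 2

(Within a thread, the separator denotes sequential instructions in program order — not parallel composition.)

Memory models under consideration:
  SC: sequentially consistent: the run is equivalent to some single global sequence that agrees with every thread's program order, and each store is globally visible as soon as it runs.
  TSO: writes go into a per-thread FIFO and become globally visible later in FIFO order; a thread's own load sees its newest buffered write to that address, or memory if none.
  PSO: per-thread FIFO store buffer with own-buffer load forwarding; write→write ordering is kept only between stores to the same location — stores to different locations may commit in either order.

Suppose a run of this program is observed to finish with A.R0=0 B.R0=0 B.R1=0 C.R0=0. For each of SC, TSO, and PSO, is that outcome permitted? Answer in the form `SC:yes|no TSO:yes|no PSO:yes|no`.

outcome vector order: (A.R0,B.R0,B.R1,C.R0)
[SC] allowed = {<0 0 0 0>; <0 0 0 2>; <0 0 2 0>; <0 0 2 2>; <0 2 0 0>; <0 2 2 0>; <0 2 2 2>; <2 0 0 0>; <2 0 2 0>; <2 2 0 0>; <2 2 2 0>}
[TSO] allowed = {<0 0 0 0>; <0 0 0 2>; <0 0 2 0>; <0 0 2 2>; <0 2 0 0>; <0 2 2 0>; <0 2 2 2>; <2 0 0 0>; <2 0 2 0>; <2 2 0 0>; <2 2 2 0>}
[PSO] allowed = {<0 0 0 0>; <0 0 0 2>; <0 0 2 0>; <0 0 2 2>; <0 2 0 0>; <0 2 0 2>; <0 2 2 0>; <0 2 2 2>; <2 0 0 0>; <2 0 2 0>; <2 2 0 0>; <2 2 2 0>}
target <0 0 0 0> ∈ {SC,TSO,PSO}

SC:yes TSO:yes PSO:yes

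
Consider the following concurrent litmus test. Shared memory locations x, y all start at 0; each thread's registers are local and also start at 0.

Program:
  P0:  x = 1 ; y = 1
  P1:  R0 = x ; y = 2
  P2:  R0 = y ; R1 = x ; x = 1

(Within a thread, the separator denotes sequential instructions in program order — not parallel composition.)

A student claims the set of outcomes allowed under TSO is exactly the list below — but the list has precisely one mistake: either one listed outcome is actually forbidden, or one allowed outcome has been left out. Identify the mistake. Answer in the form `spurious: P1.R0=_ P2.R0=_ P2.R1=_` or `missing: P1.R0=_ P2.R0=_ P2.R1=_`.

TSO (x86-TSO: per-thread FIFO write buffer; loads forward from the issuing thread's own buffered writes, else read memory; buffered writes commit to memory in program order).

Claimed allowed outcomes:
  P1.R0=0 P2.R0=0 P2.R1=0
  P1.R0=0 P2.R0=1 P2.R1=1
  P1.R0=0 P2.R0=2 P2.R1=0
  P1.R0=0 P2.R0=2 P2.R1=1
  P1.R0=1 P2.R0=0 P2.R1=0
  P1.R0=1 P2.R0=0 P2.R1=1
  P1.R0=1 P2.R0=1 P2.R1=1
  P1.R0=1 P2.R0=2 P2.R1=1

outcome vector order: (P1.R0,P2.R0,P2.R1)
TSO (9): (0,0,0) (0,0,1) (0,1,1) (0,2,0) (0,2,1) (1,0,0) (1,0,1) (1,1,1) (1,2,1)
TSO∖claimed = {(0,0,1)}

missing: P1.R0=0 P2.R0=0 P2.R1=1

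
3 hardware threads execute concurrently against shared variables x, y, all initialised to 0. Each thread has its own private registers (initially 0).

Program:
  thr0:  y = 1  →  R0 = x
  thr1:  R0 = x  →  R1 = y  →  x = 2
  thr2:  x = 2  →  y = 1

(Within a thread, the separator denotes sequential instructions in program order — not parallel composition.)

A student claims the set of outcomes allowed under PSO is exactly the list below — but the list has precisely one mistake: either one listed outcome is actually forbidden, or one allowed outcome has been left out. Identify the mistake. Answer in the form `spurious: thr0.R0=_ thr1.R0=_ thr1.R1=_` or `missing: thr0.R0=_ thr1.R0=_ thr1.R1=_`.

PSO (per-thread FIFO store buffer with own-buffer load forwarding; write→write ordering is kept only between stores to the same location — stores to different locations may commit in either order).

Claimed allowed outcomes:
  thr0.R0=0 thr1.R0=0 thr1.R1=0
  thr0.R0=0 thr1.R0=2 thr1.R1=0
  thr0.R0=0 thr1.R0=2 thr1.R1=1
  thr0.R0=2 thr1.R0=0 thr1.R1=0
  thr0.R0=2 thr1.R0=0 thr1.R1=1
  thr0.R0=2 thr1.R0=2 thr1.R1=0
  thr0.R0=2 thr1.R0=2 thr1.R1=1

missing: thr0.R0=0 thr1.R0=0 thr1.R1=1

outcome vector order: (thr0.R0,thr1.R0,thr1.R1)
under PSO → <0 0 0> <0 0 1> <0 2 0> <0 2 1> <2 0 0> <2 0 1> <2 2 0> <2 2 1>
PSO∖claimed = {<0 0 1>}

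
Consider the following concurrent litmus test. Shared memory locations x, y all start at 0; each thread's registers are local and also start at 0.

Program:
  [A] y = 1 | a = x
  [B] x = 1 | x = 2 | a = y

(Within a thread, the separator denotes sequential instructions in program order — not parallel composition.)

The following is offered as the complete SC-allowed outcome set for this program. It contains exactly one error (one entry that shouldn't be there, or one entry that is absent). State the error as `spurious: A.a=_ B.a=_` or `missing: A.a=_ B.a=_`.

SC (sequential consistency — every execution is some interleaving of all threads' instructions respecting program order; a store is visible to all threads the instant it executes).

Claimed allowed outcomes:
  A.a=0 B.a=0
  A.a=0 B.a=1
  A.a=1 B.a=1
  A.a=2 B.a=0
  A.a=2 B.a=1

spurious: A.a=0 B.a=0

outcome vector order: (A.a,B.a)
[SC] allowed = {(0,1) (1,1) (2,0) (2,1)}
claimed∖SC = {(0,0)}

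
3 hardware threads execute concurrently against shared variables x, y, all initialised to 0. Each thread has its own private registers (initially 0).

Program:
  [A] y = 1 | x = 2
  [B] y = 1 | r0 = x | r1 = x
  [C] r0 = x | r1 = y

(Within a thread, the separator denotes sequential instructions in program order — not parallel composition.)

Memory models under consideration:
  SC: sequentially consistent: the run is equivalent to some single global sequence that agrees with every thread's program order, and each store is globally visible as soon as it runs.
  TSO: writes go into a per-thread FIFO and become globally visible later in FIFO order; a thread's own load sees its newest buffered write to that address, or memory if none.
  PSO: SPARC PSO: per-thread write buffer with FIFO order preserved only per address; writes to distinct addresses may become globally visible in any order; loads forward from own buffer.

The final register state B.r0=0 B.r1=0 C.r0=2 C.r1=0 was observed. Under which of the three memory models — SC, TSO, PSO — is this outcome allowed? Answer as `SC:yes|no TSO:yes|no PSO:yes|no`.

SC:no TSO:no PSO:yes

outcome vector order: (B.r0,B.r1,C.r0,C.r1)
SC: 9 outcomes — {0/0/0/0, 0/0/0/1, 0/0/2/1, 0/2/0/0, 0/2/0/1, 0/2/2/1, 2/2/0/0, 2/2/0/1, 2/2/2/1}
TSO: 9 outcomes — {0/0/0/0, 0/0/0/1, 0/0/2/1, 0/2/0/0, 0/2/0/1, 0/2/2/1, 2/2/0/0, 2/2/0/1, 2/2/2/1}
PSO: 12 outcomes — {0/0/0/0, 0/0/0/1, 0/0/2/0, 0/0/2/1, 0/2/0/0, 0/2/0/1, 0/2/2/0, 0/2/2/1, 2/2/0/0, 2/2/0/1, 2/2/2/0, 2/2/2/1}
target 0/0/2/0 ∈ {PSO}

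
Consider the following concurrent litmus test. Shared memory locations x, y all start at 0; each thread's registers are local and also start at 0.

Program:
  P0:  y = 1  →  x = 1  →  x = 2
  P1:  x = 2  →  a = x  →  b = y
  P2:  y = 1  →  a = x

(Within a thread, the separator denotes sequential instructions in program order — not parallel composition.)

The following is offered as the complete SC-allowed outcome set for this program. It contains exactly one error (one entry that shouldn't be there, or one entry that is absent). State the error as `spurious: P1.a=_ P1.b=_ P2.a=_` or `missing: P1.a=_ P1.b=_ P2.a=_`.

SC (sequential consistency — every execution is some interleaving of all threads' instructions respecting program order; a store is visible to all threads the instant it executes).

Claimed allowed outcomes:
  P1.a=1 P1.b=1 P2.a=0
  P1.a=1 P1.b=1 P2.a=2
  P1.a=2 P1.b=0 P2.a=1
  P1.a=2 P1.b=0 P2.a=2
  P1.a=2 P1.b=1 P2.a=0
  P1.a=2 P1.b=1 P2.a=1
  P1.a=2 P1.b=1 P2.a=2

outcome vector order: (P1.a,P1.b,P2.a)
SC: 8 outcomes — {110; 111; 112; 201; 202; 210; 211; 212}
SC∖claimed = {111}

missing: P1.a=1 P1.b=1 P2.a=1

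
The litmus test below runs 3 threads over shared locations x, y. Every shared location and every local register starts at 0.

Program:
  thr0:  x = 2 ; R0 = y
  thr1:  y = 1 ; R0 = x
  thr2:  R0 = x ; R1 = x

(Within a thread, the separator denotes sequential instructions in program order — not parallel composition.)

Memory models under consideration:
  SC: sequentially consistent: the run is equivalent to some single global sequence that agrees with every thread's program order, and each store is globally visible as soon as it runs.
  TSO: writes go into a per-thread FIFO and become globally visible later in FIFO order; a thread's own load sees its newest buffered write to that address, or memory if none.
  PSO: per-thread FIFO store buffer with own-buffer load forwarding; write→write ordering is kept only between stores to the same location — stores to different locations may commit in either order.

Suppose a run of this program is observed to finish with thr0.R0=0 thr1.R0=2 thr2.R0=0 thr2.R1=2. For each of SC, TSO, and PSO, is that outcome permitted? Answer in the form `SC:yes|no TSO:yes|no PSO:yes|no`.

SC:yes TSO:yes PSO:yes

outcome vector order: (thr0.R0,thr1.R0,thr2.R0,thr2.R1)
SC: 9 outcomes — {<0 2 0 0>, <0 2 0 2>, <0 2 2 2>, <1 0 0 0>, <1 0 0 2>, <1 0 2 2>, <1 2 0 0>, <1 2 0 2>, <1 2 2 2>}
TSO: 12 outcomes — {<0 0 0 0>, <0 0 0 2>, <0 0 2 2>, <0 2 0 0>, <0 2 0 2>, <0 2 2 2>, <1 0 0 0>, <1 0 0 2>, <1 0 2 2>, <1 2 0 0>, <1 2 0 2>, <1 2 2 2>}
PSO: 12 outcomes — {<0 0 0 0>, <0 0 0 2>, <0 0 2 2>, <0 2 0 0>, <0 2 0 2>, <0 2 2 2>, <1 0 0 0>, <1 0 0 2>, <1 0 2 2>, <1 2 0 0>, <1 2 0 2>, <1 2 2 2>}
target <0 2 0 2> ∈ {SC,TSO,PSO}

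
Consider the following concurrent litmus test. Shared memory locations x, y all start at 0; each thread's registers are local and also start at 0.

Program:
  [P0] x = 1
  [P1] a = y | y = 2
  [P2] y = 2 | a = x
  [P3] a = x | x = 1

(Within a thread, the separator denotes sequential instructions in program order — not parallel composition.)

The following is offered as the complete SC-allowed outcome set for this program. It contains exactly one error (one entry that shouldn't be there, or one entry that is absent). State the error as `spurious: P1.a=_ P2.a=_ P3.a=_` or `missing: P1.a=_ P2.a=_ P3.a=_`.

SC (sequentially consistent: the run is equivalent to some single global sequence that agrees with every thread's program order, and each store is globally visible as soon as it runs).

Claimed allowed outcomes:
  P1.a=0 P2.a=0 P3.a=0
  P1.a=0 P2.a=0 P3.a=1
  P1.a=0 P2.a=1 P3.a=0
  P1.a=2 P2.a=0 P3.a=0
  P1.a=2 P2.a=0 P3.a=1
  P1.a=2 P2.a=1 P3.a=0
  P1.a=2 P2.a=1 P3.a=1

missing: P1.a=0 P2.a=1 P3.a=1

outcome vector order: (P1.a,P2.a,P3.a)
SC: 8 outcomes — {<0 0 0> <0 0 1> <0 1 0> <0 1 1> <2 0 0> <2 0 1> <2 1 0> <2 1 1>}
SC∖claimed = {<0 1 1>}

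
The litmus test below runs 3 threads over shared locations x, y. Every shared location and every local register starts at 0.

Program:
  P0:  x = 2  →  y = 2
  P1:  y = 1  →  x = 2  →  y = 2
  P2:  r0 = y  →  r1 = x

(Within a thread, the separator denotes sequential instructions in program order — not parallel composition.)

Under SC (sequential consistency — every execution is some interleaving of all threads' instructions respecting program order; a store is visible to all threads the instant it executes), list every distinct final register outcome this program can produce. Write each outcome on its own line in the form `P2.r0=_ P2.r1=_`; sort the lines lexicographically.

P2.r0=0 P2.r1=0
P2.r0=0 P2.r1=2
P2.r0=1 P2.r1=0
P2.r0=1 P2.r1=2
P2.r0=2 P2.r1=2

outcome vector order: (P2.r0,P2.r1)
|SC outcomes| = 5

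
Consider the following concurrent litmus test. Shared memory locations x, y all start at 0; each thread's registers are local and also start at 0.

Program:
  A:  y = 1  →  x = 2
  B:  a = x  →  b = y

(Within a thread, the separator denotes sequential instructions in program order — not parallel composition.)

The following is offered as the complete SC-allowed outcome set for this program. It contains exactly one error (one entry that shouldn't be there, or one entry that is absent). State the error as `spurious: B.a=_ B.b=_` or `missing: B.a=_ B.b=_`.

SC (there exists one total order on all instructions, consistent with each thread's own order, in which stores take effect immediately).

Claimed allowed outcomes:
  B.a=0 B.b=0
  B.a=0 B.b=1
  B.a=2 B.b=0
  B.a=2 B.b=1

spurious: B.a=2 B.b=0

outcome vector order: (B.a,B.b)
under SC → (0,0) (0,1) (2,1)
claimed∖SC = {(2,0)}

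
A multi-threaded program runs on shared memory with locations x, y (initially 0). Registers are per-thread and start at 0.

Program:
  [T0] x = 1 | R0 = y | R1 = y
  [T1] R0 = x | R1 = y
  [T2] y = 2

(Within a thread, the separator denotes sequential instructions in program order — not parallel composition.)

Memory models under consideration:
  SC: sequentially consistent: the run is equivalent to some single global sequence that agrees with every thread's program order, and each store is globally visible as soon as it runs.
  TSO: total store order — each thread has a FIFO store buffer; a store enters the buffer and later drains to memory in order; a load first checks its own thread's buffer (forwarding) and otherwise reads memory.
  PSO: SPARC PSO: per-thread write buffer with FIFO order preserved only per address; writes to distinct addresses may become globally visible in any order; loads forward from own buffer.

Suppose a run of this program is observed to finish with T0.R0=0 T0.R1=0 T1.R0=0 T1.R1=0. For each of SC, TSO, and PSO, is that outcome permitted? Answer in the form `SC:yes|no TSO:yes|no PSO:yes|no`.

SC:yes TSO:yes PSO:yes

outcome vector order: (T0.R0,T0.R1,T1.R0,T1.R1)
SC (12): 0000; 0002; 0010; 0012; 0200; 0202; 0210; 0212; 2200; 2202; 2210; 2212
TSO (12): 0000; 0002; 0010; 0012; 0200; 0202; 0210; 0212; 2200; 2202; 2210; 2212
PSO (12): 0000; 0002; 0010; 0012; 0200; 0202; 0210; 0212; 2200; 2202; 2210; 2212
target 0000 ∈ {SC,TSO,PSO}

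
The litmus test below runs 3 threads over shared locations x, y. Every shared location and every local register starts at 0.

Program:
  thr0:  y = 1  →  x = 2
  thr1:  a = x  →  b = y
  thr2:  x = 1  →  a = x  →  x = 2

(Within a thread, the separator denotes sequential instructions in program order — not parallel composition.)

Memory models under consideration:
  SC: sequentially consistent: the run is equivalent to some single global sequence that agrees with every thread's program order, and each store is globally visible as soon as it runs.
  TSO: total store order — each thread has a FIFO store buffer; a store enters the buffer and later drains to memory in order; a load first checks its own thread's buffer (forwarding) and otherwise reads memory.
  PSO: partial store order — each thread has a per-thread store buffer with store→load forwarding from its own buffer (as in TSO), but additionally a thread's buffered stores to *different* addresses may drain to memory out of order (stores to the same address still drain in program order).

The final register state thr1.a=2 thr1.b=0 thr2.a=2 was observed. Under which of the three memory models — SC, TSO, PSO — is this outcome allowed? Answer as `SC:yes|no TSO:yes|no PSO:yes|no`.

SC:no TSO:no PSO:yes

outcome vector order: (thr1.a,thr1.b,thr2.a)
SC: 11 outcomes — {0/0/1 0/0/2 0/1/1 0/1/2 1/0/1 1/0/2 1/1/1 1/1/2 2/0/1 2/1/1 2/1/2}
TSO: 11 outcomes — {0/0/1 0/0/2 0/1/1 0/1/2 1/0/1 1/0/2 1/1/1 1/1/2 2/0/1 2/1/1 2/1/2}
PSO: 12 outcomes — {0/0/1 0/0/2 0/1/1 0/1/2 1/0/1 1/0/2 1/1/1 1/1/2 2/0/1 2/0/2 2/1/1 2/1/2}
target 2/0/2 ∈ {PSO}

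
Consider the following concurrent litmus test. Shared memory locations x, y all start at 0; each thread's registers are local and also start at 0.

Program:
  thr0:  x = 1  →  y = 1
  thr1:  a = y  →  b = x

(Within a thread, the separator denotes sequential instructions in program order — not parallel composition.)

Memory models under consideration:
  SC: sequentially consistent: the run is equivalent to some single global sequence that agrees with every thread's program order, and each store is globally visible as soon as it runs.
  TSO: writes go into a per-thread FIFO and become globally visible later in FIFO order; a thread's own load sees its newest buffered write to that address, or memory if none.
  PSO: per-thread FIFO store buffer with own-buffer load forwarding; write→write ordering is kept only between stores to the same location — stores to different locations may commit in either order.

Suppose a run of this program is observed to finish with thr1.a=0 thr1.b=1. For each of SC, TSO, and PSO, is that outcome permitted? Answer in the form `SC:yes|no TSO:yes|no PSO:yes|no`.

outcome vector order: (thr1.a,thr1.b)
SC: 3 outcomes — {(0,0) (0,1) (1,1)}
TSO: 3 outcomes — {(0,0) (0,1) (1,1)}
PSO: 4 outcomes — {(0,0) (0,1) (1,0) (1,1)}
target (0,1) ∈ {SC,TSO,PSO}

SC:yes TSO:yes PSO:yes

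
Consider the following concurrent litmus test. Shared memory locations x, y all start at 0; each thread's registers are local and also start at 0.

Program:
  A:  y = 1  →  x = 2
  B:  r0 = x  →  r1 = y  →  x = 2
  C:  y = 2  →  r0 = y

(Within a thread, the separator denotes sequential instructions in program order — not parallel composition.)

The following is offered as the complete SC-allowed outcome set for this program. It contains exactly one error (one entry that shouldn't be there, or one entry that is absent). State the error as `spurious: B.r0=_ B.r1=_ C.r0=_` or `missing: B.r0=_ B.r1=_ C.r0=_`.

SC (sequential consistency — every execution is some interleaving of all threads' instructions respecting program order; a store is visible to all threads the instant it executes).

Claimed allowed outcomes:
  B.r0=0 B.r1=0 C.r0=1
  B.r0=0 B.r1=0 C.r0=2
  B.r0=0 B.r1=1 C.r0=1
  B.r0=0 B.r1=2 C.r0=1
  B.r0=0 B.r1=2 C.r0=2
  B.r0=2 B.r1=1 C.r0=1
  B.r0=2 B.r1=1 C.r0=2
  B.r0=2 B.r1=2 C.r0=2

outcome vector order: (B.r0,B.r1,C.r0)
[SC] allowed = {0/0/1 0/0/2 0/1/1 0/1/2 0/2/1 0/2/2 2/1/1 2/1/2 2/2/2}
SC∖claimed = {0/1/2}

missing: B.r0=0 B.r1=1 C.r0=2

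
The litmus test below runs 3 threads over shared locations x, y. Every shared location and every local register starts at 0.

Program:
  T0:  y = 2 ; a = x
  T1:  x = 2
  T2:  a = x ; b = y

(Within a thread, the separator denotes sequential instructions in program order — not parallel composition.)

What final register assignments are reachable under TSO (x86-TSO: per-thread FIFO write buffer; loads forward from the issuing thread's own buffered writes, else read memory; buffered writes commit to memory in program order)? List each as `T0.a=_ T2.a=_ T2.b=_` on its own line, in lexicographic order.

T0.a=0 T2.a=0 T2.b=0
T0.a=0 T2.a=0 T2.b=2
T0.a=0 T2.a=2 T2.b=0
T0.a=0 T2.a=2 T2.b=2
T0.a=2 T2.a=0 T2.b=0
T0.a=2 T2.a=0 T2.b=2
T0.a=2 T2.a=2 T2.b=0
T0.a=2 T2.a=2 T2.b=2

outcome vector order: (T0.a,T2.a,T2.b)
|TSO outcomes| = 8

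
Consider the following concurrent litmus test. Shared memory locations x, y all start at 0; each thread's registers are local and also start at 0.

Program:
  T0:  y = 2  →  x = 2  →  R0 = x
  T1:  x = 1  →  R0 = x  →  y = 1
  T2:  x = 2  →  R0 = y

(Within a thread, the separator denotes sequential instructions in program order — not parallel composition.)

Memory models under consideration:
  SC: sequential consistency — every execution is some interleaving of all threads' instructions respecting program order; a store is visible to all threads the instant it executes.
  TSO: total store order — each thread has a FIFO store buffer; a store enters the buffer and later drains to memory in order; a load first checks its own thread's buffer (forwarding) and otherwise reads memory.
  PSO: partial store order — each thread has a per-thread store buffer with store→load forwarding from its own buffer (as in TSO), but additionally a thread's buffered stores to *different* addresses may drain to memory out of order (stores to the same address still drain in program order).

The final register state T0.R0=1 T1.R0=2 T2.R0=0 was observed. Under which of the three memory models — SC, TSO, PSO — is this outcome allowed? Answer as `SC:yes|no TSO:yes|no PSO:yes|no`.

outcome vector order: (T0.R0,T1.R0,T2.R0)
under SC → 110 111 112 121 122 210 211 212 220 221 222
under TSO → 110 111 112 120 121 122 210 211 212 220 221 222
under PSO → 110 111 112 120 121 122 210 211 212 220 221 222
target 120 ∈ {TSO,PSO}

SC:no TSO:yes PSO:yes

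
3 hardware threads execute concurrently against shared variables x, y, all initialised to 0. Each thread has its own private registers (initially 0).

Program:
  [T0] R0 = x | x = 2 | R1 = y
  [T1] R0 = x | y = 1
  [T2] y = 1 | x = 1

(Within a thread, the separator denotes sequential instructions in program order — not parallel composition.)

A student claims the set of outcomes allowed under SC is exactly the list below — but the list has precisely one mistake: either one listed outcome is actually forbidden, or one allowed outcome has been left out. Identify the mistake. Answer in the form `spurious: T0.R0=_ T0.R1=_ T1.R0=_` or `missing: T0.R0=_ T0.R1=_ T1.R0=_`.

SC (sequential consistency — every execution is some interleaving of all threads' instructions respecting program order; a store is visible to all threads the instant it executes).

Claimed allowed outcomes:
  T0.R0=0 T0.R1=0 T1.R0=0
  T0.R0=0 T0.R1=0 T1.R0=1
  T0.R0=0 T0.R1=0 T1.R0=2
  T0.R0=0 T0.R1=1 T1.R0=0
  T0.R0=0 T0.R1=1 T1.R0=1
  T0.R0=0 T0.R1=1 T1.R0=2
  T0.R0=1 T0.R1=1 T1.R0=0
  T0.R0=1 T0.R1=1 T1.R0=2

missing: T0.R0=1 T0.R1=1 T1.R0=1

outcome vector order: (T0.R0,T0.R1,T1.R0)
under SC → 000 001 002 010 011 012 110 111 112
SC∖claimed = {111}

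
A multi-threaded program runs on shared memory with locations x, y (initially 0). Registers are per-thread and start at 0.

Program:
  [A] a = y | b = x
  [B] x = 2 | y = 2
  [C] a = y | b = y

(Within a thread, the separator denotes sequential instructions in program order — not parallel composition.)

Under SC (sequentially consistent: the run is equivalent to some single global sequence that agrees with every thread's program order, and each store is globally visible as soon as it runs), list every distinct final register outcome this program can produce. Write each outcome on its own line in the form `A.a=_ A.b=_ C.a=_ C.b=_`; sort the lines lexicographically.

A.a=0 A.b=0 C.a=0 C.b=0
A.a=0 A.b=0 C.a=0 C.b=2
A.a=0 A.b=0 C.a=2 C.b=2
A.a=0 A.b=2 C.a=0 C.b=0
A.a=0 A.b=2 C.a=0 C.b=2
A.a=0 A.b=2 C.a=2 C.b=2
A.a=2 A.b=2 C.a=0 C.b=0
A.a=2 A.b=2 C.a=0 C.b=2
A.a=2 A.b=2 C.a=2 C.b=2

outcome vector order: (A.a,A.b,C.a,C.b)
|SC outcomes| = 9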